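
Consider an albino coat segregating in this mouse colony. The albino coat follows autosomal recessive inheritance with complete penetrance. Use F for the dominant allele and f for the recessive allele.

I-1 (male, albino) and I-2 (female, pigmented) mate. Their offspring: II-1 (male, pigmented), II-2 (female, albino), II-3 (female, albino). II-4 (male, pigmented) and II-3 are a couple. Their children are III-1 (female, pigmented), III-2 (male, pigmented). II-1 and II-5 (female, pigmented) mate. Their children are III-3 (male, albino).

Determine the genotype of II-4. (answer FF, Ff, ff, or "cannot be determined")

II-4's phenotype allows FF or Ff, and no parent or child forces a single allele at both positions; consistent genotype assignments exist with II-4 as FF or Ff.

cannot be determined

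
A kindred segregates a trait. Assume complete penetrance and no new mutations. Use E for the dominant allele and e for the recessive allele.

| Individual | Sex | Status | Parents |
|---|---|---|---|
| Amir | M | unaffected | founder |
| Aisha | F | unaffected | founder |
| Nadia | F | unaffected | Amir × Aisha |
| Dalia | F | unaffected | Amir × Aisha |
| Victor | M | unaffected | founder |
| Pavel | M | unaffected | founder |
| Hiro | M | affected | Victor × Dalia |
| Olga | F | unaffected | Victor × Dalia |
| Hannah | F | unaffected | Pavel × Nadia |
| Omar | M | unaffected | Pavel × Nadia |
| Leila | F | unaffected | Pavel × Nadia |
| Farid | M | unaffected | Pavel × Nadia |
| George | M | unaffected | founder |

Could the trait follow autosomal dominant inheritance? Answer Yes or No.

Under autosomal dominant, Hiro (affected, male) cannot arise from Victor (unaffected) × Dalia (unaffected).

No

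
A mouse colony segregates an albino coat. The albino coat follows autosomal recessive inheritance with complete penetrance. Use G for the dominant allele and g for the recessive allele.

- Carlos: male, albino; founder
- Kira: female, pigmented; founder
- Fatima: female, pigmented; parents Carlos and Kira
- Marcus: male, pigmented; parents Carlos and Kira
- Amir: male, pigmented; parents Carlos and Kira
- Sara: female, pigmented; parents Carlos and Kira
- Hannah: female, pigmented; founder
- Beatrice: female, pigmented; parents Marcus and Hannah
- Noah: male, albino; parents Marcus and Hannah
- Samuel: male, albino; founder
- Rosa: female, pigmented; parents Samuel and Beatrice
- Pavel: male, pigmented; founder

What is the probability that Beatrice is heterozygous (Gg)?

1/2

Marcus is pigmented so carries G and received g from Carlos (gg), so Marcus is Gg.
Hannah is pigmented so carries G and passed g to Noah (gg), so Hannah is Gg.
Their cross gives offspring ratios 1/4 GG : 1/2 Gg : 1/4 gg. Conditioning on Beatrice being pigmented, P(Gg) = 1/2 / 3/4 = 2/3 before taking Beatrice's own offspring into account.
Samuel is albino, so Samuel is gg.
Now use Beatrice's offspring. Probability of each recorded status — pigmented daughter Rosa: 1/2 if Beatrice is Gg, 1 if GG.
Bayes: P(Gg) = 2/3·1/2 / (2/3·1/2 + 1/3·1) = 1/2.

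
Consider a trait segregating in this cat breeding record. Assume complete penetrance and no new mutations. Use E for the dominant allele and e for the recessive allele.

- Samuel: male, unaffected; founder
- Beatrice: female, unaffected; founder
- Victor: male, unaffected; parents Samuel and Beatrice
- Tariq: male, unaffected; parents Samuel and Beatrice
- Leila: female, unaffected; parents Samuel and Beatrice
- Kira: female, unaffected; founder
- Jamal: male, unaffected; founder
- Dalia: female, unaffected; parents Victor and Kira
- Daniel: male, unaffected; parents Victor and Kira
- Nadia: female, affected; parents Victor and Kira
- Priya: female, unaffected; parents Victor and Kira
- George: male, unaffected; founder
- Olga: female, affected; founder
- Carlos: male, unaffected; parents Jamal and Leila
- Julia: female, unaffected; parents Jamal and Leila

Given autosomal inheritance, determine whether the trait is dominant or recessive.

Victor and Kira are both unaffected yet have an affected child Nadia. Under dominance, an affected child requires at least one affected parent, so the trait cannot be dominant.

recessive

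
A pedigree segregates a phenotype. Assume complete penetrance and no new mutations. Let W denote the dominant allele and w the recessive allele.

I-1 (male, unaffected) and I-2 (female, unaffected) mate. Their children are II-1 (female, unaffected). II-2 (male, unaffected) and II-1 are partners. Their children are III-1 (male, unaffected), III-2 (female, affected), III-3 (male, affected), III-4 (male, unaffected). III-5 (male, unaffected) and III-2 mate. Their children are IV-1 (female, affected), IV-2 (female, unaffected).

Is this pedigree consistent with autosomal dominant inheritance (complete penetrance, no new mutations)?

No

Under autosomal dominant, III-2 (affected, female) cannot arise from II-2 (unaffected) × II-1 (unaffected).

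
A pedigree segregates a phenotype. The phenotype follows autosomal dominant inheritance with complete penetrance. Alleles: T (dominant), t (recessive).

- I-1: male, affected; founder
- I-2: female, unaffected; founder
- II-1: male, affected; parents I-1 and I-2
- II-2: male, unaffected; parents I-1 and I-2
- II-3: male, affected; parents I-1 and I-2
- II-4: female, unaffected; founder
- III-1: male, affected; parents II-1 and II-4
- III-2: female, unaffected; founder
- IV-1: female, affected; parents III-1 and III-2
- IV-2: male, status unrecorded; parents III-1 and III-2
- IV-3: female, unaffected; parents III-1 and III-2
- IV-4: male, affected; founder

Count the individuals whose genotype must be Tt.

Obligate heterozygotes: I-1 is affected so carries T and passed t to II-2 (tt), so I-1 is Tt; II-1 is affected so carries T and received t from I-2 (tt), so II-1 is Tt; II-3 is affected so carries T and received t from I-2 (tt), so II-3 is Tt; III-1 is affected so carries T and received t from II-4 (tt), so III-1 is Tt; IV-1 is affected so carries T and received t from III-2 (tt), so IV-1 is Tt.
Every other individual is either homozygous by phenotype or has at least one consistent homozygous assignment, so the count is 5.

5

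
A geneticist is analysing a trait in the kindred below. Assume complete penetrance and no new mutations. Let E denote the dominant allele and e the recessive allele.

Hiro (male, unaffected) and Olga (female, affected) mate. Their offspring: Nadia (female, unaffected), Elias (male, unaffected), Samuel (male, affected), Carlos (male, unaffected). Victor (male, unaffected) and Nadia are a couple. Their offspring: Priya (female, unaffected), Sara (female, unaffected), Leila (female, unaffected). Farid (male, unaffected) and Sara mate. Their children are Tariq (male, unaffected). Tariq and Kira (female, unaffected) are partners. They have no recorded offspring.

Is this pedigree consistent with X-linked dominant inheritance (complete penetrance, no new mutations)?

A consistent assignment under X-linked dominant exists: Hiro X^e Y, Olga X^E X^e, Nadia X^e X^e, Elias X^e Y, Samuel X^E Y, Carlos X^e Y, Victor X^e Y, Priya X^e X^e, Sara X^e X^e, Leila X^e X^e, Farid X^e Y, Tariq X^e Y, Kira X^e X^e.
In this assignment every recorded phenotype matches its genotype and every non-founder's genotype is obtainable from its parents' genotypes, so the pedigree is consistent.

Yes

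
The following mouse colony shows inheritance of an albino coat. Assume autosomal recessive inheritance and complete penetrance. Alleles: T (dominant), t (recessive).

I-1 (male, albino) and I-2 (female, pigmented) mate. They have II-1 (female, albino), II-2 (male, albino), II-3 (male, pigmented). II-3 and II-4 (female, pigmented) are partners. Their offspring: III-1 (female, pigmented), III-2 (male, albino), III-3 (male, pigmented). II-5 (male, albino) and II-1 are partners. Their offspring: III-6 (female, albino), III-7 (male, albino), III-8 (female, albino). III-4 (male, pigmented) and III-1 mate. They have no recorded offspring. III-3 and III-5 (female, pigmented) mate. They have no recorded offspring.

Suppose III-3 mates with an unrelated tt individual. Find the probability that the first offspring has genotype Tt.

II-3 is pigmented so carries T and received t from I-1 (tt), so II-3 is Tt.
II-4 is pigmented so carries T and passed t to III-2 (tt), so II-4 is Tt.
III-3 is a pigmented offspring of II-3 (Tt) × II-4 (Tt), whose cross gives 1/4 TT : 1/2 Tt : 1/4 tt; conditioning on being pigmented, III-3 is TT with probability 1/3, Tt with probability 2/3.
Summing over parental genotype combinations, P(offspring has genotype Tt) = 1/3·1 + 2/3·1/2 = 2/3.

2/3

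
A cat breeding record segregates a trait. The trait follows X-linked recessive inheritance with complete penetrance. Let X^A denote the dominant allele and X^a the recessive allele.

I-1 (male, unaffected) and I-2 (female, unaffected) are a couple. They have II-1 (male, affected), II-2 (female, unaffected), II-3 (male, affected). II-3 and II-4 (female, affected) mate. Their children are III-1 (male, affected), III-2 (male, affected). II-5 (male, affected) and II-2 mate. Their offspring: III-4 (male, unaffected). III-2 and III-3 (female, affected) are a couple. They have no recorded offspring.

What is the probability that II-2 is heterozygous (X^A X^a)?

1/3

I-1 is unaffected, so I-1 is X^A Y.
I-2 is unaffected so carries A and passed a to II-1 (X^a Y), so I-2 is X^A X^a.
Their cross gives offspring ratios 1/2 X^A X^A : 1/2 X^A X^a. Conditioning on II-2 being unaffected, P(X^A X^a) = 1/2 / 1 = 1/2 before taking II-2's own offspring into account.
II-5 is affected, so II-5 is X^a Y.
Now use II-2's offspring. Probability of each recorded status — unaffected son III-4: 1/2 if II-2 is X^A X^a, 1 if X^A X^A.
Bayes: P(X^A X^a) = 1/2·1/2 / (1/2·1/2 + 1/2·1) = 1/3.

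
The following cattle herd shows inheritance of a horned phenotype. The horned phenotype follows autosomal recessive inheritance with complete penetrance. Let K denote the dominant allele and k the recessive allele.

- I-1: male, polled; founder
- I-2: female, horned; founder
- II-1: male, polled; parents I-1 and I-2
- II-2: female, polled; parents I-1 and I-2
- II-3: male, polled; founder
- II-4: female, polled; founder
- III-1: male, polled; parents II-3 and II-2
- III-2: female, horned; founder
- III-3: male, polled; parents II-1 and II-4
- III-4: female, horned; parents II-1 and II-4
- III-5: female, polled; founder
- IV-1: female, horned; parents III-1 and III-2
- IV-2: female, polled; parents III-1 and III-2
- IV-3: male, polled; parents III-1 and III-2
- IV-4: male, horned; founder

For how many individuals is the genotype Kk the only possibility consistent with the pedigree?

Obligate heterozygotes: II-1 is polled so carries K and received k from I-2 (kk), so II-1 is Kk; II-2 is polled so carries K and received k from I-2 (kk), so II-2 is Kk; II-4 is polled so carries K and passed k to III-4 (kk), so II-4 is Kk; III-1 is polled so carries K and passed k to IV-1 (kk), so III-1 is Kk; IV-2 is polled so carries K and received k from III-2 (kk), so IV-2 is Kk; IV-3 is polled so carries K and received k from III-2 (kk), so IV-3 is Kk.
Every other individual is either homozygous by phenotype or has at least one consistent homozygous assignment, so the count is 6.

6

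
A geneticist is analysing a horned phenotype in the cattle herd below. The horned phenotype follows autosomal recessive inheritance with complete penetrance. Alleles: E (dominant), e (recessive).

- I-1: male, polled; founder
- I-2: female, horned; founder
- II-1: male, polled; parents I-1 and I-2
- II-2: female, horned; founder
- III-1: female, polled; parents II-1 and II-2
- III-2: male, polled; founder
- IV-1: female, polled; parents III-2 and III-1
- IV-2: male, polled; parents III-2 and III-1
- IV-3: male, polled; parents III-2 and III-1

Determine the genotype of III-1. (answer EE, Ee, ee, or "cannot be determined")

From phenotype alone, III-1 is EE or Ee.
III-1 is polled so carries E and received e from II-2 (ee), so III-1 is Ee.

Ee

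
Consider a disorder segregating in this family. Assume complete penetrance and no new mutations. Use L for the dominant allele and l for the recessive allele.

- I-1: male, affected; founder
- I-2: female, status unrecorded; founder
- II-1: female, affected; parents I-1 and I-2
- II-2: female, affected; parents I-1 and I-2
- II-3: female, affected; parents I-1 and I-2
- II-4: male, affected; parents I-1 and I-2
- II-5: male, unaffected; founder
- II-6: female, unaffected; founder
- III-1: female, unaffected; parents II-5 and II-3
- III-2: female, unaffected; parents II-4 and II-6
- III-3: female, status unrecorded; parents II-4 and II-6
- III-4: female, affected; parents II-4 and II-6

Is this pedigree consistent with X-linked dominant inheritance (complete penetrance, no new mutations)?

Under X-linked dominant, III-2 (unaffected, female) cannot arise from II-4 (affected) × II-6 (unaffected).

No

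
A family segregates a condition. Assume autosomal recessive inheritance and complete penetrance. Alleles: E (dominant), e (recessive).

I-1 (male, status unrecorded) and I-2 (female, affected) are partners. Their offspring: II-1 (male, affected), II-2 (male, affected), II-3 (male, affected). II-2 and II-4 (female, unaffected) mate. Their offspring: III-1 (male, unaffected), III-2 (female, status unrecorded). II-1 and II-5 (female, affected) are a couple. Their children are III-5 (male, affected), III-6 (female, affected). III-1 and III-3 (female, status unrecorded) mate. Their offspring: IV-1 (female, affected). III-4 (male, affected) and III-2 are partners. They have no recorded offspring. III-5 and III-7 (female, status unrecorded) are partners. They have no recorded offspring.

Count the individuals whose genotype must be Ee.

1

Obligate heterozygotes: III-1 is unaffected so carries E and received e from II-2 (ee), so III-1 is Ee.
Every other individual is either homozygous by phenotype or has at least one consistent homozygous assignment, so the count is 1.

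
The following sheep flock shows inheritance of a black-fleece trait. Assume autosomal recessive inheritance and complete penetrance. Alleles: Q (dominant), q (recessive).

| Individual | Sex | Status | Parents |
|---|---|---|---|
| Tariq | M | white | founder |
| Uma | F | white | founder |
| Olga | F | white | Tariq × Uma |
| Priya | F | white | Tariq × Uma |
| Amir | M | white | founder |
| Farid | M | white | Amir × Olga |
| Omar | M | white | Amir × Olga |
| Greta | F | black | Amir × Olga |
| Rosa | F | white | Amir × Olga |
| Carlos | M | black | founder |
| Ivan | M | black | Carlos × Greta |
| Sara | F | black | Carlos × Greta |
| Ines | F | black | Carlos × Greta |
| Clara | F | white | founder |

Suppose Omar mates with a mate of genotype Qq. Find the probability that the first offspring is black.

Amir is white so carries Q and passed q to Greta (qq), so Amir is Qq.
Olga is white so carries Q and passed q to Greta (qq), so Olga is Qq.
Omar is a white offspring of Amir (Qq) × Olga (Qq), whose cross gives 1/4 QQ : 1/2 Qq : 1/4 qq; conditioning on being white, Omar is QQ with probability 1/3, Qq with probability 2/3.
Summing over parental genotype combinations, P(offspring is black) = 2/3·1/4 = 1/6.

1/6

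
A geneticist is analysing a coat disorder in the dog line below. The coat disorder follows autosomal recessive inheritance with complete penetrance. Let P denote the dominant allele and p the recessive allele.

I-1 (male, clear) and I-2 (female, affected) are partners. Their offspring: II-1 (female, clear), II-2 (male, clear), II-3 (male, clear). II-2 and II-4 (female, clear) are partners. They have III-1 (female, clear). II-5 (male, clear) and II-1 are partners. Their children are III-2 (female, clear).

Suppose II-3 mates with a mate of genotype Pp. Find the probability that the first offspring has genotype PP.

II-3 is clear so carries P and received p from I-2 (pp), so II-3 is Pp.
The cross gives 1/4 PP : 1/2 Pp : 1/4 pp, so P(offspring has genotype PP) = 1/4.

1/4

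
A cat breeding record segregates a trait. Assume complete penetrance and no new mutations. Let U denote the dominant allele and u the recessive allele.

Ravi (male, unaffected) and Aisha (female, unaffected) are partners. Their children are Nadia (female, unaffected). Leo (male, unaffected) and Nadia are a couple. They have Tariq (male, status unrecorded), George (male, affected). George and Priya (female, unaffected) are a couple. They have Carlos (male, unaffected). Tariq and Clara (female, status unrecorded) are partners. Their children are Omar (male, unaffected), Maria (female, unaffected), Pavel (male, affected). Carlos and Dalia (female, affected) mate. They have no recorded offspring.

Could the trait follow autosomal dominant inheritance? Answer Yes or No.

No

Under autosomal dominant, George (affected, male) cannot arise from Leo (unaffected) × Nadia (unaffected).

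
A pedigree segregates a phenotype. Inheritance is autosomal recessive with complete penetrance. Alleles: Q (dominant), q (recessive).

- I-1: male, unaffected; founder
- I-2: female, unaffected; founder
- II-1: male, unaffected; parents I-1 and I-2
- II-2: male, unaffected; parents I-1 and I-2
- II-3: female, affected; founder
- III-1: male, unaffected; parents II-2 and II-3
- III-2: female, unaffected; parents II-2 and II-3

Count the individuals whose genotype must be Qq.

Obligate heterozygotes: III-1 is unaffected so carries Q and received q from II-3 (qq), so III-1 is Qq; III-2 is unaffected so carries Q and received q from II-3 (qq), so III-2 is Qq.
Every other individual is either homozygous by phenotype or has at least one consistent homozygous assignment, so the count is 2.

2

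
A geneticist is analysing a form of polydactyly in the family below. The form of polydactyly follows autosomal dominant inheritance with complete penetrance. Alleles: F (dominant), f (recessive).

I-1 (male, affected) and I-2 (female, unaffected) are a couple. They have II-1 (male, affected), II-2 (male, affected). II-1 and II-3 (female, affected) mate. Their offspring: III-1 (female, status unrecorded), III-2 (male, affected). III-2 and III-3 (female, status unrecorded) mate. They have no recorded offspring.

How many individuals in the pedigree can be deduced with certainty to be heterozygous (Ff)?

Obligate heterozygotes: II-1 is affected so carries F and received f from I-2 (ff), so II-1 is Ff; II-2 is affected so carries F and received f from I-2 (ff), so II-2 is Ff.
Every other individual is either homozygous by phenotype or has at least one consistent homozygous assignment, so the count is 2.

2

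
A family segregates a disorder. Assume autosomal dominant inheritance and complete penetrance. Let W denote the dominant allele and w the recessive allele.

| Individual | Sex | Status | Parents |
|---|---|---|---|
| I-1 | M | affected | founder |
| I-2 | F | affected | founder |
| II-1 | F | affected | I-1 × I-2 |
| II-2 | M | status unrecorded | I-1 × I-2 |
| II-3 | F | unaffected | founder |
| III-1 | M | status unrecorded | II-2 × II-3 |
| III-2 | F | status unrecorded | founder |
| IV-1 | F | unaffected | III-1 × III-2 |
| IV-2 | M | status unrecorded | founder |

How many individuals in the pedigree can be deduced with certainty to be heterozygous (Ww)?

No individual's genotype is forced to Ww by the pedigree, so the count is 0.

0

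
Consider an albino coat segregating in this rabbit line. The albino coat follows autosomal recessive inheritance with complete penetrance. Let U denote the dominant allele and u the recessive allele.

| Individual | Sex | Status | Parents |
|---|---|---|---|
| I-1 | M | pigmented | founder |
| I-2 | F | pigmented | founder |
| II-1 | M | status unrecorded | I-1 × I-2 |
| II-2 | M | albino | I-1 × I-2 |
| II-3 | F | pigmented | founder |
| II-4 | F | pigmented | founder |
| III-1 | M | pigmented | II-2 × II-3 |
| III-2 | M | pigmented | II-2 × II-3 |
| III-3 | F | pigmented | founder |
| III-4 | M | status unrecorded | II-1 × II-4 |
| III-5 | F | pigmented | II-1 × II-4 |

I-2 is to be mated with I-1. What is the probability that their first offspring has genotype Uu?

I-2 is pigmented so carries U and passed u to II-2 (uu), so I-2 is Uu.
I-1 is pigmented so carries U and passed u to II-2 (uu), so I-1 is Uu.
The cross gives 1/4 UU : 1/2 Uu : 1/4 uu, so P(offspring has genotype Uu) = 1/2.

1/2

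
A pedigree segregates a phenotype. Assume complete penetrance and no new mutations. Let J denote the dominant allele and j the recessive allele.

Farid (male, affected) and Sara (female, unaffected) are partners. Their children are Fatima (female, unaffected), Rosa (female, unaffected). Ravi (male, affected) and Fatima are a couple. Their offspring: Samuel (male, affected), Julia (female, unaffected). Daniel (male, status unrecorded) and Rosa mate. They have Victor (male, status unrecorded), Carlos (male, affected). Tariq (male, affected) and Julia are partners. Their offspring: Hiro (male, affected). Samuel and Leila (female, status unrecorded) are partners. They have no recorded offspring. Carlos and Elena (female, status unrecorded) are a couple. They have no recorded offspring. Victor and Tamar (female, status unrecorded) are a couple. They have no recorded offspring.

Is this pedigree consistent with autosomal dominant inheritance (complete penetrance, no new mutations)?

A consistent assignment under autosomal dominant exists: Farid Jj, Sara jj, Fatima jj, Rosa jj, Ravi Jj, Daniel JJ, Samuel Jj, Julia jj, Tariq JJ, Leila JJ, Victor Jj, Carlos Jj, Elena JJ, Tamar JJ, Hiro Jj.
In this assignment every recorded phenotype matches its genotype and every non-founder's genotype is obtainable from its parents' genotypes, so the pedigree is consistent.

Yes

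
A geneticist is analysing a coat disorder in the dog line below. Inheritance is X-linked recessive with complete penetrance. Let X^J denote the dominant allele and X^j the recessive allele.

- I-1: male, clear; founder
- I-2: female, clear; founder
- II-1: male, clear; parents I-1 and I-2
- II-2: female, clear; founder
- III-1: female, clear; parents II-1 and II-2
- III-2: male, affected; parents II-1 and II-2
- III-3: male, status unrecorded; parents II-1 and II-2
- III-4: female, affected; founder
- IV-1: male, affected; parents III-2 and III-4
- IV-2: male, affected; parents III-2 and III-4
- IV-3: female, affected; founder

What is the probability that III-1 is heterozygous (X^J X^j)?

II-1 is clear, so II-1 is X^J Y.
II-2 is clear so carries J and passed j to III-2 (X^j Y), so II-2 is X^J X^j.
Their cross gives offspring ratios 1/2 X^J X^J : 1/2 X^J X^j. Conditioning on III-1 being clear, P(X^J X^j) = 1/2 / 1 = 1/2.

1/2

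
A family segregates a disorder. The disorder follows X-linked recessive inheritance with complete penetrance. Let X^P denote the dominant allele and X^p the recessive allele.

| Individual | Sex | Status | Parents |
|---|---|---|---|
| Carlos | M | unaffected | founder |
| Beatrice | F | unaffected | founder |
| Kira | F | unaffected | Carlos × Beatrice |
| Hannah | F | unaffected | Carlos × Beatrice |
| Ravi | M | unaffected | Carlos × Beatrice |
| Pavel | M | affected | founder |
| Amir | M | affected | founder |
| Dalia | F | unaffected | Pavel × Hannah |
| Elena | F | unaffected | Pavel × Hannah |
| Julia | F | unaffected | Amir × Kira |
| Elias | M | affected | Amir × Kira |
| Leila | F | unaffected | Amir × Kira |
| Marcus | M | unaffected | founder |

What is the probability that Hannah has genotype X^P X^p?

1/5

Carlos is unaffected, so Carlos is X^P Y.
Beatrice is unaffected so carries P and passed p to Kira (X^P X^p, whose P came from Carlos), so Beatrice is X^P X^p.
Their cross gives offspring ratios 1/2 X^P X^P : 1/2 X^P X^p. Conditioning on Hannah being unaffected, P(X^P X^p) = 1/2 / 1 = 1/2 before taking Hannah's own offspring into account.
Pavel is affected, so Pavel is X^p Y.
Now use Hannah's offspring. Probability of each recorded status — unaffected daughter Dalia: 1/2 if Hannah is X^P X^p, 1 if X^P X^P; unaffected daughter Elena: 1/2 if Hannah is X^P X^p, 1 if X^P X^P.
Bayes: P(X^P X^p) = 1/2·1/4 / (1/2·1/4 + 1/2·1) = 1/5.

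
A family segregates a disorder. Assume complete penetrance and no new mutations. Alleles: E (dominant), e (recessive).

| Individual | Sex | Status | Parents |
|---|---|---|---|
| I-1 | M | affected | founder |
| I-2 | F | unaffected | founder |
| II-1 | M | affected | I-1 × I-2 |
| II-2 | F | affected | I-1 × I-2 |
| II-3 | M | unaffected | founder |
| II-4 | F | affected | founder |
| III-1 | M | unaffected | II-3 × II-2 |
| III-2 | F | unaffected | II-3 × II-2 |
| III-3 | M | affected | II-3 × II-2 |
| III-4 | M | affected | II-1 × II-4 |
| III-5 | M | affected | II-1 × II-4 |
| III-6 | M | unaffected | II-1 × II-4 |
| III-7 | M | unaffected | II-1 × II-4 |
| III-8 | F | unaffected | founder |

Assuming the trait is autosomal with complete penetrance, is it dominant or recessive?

II-1 and II-4 are both affected yet have an unaffected child III-6. Under a recessive model two affected parents are homozygous and every child would be affected, so the trait cannot be recessive.

dominant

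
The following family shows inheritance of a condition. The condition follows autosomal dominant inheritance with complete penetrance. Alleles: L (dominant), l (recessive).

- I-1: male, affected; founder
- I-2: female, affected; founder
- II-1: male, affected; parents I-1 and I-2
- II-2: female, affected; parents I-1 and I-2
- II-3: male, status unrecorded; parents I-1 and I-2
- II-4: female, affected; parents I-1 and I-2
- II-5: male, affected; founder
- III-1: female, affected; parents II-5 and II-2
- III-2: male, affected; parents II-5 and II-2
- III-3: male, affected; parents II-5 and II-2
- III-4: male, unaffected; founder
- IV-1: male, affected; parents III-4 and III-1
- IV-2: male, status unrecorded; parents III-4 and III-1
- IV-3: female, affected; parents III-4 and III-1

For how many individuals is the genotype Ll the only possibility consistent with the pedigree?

2

Obligate heterozygotes: IV-1 is affected so carries L and received l from III-4 (ll), so IV-1 is Ll; IV-3 is affected so carries L and received l from III-4 (ll), so IV-3 is Ll.
Every other individual is either homozygous by phenotype or has at least one consistent homozygous assignment, so the count is 2.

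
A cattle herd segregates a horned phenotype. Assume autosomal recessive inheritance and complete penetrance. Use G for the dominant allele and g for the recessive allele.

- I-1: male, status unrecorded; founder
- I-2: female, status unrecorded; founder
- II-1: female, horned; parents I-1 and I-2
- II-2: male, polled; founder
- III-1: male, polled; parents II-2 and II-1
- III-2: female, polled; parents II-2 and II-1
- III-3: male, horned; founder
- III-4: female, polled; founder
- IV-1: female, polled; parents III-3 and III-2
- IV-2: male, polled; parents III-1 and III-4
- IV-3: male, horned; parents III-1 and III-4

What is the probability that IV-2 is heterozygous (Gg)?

III-1 is polled so carries G and received g from II-1 (gg), so III-1 is Gg.
III-4 is polled so carries G and passed g to IV-3 (gg), so III-4 is Gg.
Their cross gives offspring ratios 1/4 GG : 1/2 Gg : 1/4 gg. Conditioning on IV-2 being polled, P(Gg) = 1/2 / 3/4 = 2/3.

2/3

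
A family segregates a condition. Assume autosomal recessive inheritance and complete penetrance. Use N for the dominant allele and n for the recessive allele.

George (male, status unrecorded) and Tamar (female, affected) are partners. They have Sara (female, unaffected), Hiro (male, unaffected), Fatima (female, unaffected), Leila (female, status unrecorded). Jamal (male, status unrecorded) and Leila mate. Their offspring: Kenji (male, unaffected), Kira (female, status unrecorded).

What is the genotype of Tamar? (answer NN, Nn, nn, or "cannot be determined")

Tamar is affected, so Tamar is nn.

nn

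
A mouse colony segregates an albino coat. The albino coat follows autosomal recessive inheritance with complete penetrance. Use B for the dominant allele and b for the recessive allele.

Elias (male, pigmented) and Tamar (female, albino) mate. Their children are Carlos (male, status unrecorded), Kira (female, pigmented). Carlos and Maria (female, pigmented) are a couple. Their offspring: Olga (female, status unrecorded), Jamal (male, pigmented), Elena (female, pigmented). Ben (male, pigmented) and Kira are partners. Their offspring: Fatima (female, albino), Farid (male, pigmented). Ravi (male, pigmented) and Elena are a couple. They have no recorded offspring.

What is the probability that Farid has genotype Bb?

Ben is pigmented so carries B and passed b to Fatima (bb), so Ben is Bb.
Kira is pigmented so carries B and received b from Tamar (bb), so Kira is Bb.
Their cross gives offspring ratios 1/4 BB : 1/2 Bb : 1/4 bb. Conditioning on Farid being pigmented, P(Bb) = 1/2 / 3/4 = 2/3.

2/3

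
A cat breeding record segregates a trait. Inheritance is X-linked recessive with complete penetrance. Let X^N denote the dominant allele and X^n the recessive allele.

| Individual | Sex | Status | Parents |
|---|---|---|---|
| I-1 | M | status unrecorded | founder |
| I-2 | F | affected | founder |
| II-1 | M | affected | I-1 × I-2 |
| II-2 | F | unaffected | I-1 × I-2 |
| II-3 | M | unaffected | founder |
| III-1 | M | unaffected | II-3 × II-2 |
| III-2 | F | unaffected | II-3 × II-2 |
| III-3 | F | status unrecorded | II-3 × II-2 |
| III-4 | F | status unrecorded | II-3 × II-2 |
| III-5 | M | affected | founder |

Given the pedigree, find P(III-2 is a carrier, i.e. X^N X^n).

II-3 is unaffected, so II-3 is X^N Y.
II-2 is unaffected so carries N and received n from I-2 (X^n X^n), so II-2 is X^N X^n.
Their cross gives offspring ratios 1/2 X^N X^N : 1/2 X^N X^n. Conditioning on III-2 being unaffected, P(X^N X^n) = 1/2 / 1 = 1/2.

1/2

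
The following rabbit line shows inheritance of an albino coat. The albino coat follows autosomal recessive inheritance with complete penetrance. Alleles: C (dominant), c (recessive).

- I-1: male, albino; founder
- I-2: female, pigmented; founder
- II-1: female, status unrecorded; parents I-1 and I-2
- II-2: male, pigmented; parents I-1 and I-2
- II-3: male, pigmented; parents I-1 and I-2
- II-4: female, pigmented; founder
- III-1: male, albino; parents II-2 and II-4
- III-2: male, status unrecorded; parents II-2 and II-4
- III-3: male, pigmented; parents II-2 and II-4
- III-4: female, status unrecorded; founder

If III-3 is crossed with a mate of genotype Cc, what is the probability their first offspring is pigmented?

5/6

II-2 is pigmented so carries C and received c from I-1 (cc), so II-2 is Cc.
II-4 is pigmented so carries C and passed c to III-1 (cc), so II-4 is Cc.
III-3 is a pigmented offspring of II-2 (Cc) × II-4 (Cc), whose cross gives 1/4 CC : 1/2 Cc : 1/4 cc; conditioning on being pigmented, III-3 is CC with probability 1/3, Cc with probability 2/3.
Summing over parental genotype combinations, P(offspring is pigmented) = 1/3·1 + 2/3·3/4 = 5/6.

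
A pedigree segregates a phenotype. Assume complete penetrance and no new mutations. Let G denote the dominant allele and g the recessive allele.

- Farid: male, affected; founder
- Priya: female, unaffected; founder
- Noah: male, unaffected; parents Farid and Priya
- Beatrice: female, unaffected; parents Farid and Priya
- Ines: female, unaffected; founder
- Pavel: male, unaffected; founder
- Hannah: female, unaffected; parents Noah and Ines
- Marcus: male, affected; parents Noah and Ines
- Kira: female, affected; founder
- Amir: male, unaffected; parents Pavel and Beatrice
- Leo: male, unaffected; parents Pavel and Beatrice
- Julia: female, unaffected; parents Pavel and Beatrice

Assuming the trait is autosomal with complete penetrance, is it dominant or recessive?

recessive

Noah and Ines are both unaffected yet have an affected child Marcus. Under dominance, an affected child requires at least one affected parent, so the trait cannot be dominant.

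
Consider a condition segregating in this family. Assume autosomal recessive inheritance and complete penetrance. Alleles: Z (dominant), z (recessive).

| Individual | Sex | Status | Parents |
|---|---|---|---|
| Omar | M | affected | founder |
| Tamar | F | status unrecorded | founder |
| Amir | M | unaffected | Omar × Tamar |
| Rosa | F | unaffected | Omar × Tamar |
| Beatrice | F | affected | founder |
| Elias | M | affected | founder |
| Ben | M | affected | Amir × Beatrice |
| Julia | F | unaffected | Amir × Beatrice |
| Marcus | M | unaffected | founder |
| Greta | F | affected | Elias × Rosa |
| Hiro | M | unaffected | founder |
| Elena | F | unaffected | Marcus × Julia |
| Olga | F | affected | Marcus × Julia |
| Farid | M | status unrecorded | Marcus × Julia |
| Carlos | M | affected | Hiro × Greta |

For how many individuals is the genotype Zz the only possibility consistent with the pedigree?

5

Obligate heterozygotes: Amir is unaffected so carries Z and received z from Omar (zz), so Amir is Zz; Rosa is unaffected so carries Z and received z from Omar (zz), so Rosa is Zz; Julia is unaffected so carries Z and received z from Beatrice (zz), so Julia is Zz; Marcus is unaffected so carries Z and passed z to Olga (zz), so Marcus is Zz; Hiro is unaffected so carries Z and passed z to Carlos (zz), so Hiro is Zz.
Every other individual is either homozygous by phenotype or has at least one consistent homozygous assignment, so the count is 5.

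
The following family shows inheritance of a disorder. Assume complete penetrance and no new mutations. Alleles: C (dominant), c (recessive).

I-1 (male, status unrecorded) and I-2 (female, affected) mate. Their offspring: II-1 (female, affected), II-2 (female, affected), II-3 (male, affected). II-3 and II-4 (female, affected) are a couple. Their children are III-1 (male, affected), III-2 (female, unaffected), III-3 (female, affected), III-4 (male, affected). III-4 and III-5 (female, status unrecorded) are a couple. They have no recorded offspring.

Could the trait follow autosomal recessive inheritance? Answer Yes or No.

Under autosomal recessive, III-2 (unaffected, female) cannot arise from II-3 (affected) × II-4 (affected).

No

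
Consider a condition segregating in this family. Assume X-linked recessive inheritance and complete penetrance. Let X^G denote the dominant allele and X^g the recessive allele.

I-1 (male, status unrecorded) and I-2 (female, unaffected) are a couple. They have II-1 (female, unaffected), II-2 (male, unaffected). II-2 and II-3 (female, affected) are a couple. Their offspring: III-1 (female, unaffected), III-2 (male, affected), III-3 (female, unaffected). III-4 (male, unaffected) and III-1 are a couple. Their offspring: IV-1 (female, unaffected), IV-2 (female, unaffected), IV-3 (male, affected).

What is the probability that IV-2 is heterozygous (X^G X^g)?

III-4 is unaffected, so III-4 is X^G Y.
III-1 is unaffected so carries G and received g from II-3 (X^g X^g), so III-1 is X^G X^g.
Their cross gives offspring ratios 1/2 X^G X^G : 1/2 X^G X^g. Conditioning on IV-2 being unaffected, P(X^G X^g) = 1/2 / 1 = 1/2.

1/2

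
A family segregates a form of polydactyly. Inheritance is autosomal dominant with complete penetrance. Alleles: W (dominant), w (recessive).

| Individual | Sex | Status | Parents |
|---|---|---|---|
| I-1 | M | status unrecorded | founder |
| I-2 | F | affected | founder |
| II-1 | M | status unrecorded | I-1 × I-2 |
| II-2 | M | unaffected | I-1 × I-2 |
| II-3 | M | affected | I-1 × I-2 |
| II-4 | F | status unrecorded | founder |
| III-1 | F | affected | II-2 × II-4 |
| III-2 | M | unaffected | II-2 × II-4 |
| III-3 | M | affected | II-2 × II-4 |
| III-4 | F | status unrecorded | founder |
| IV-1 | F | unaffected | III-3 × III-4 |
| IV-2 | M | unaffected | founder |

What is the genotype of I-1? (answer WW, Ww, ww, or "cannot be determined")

I-1's phenotype is unrecorded, and no parent or child forces a single allele at both positions; consistent genotype assignments exist with I-1 as Ww or ww.

cannot be determined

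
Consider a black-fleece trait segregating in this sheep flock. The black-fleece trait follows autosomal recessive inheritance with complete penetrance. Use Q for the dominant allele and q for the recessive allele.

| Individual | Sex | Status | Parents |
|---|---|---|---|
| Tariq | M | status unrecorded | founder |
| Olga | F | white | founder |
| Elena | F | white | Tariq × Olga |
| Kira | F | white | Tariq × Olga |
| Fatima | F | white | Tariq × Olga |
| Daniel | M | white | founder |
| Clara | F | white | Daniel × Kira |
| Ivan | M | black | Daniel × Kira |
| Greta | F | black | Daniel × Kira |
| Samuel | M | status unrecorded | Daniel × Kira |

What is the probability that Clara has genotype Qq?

2/3

Daniel is white so carries Q and passed q to Ivan (qq), so Daniel is Qq.
Kira is white so carries Q and passed q to Ivan (qq), so Kira is Qq.
Their cross gives offspring ratios 1/4 QQ : 1/2 Qq : 1/4 qq. Conditioning on Clara being white, P(Qq) = 1/2 / 3/4 = 2/3.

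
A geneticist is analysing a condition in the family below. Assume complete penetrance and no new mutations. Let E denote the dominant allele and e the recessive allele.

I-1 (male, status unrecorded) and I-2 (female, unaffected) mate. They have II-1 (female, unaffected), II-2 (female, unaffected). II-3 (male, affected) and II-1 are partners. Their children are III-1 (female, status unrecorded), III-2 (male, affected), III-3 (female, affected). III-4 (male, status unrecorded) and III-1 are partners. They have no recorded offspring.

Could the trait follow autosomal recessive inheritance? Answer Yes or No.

Yes

A consistent assignment under autosomal recessive exists: I-1 EE, I-2 Ee, II-1 Ee, II-2 EE, II-3 ee, III-1 Ee, III-2 ee, III-3 ee, III-4 EE.
In this assignment every recorded phenotype matches its genotype and every non-founder's genotype is obtainable from its parents' genotypes, so the pedigree is consistent.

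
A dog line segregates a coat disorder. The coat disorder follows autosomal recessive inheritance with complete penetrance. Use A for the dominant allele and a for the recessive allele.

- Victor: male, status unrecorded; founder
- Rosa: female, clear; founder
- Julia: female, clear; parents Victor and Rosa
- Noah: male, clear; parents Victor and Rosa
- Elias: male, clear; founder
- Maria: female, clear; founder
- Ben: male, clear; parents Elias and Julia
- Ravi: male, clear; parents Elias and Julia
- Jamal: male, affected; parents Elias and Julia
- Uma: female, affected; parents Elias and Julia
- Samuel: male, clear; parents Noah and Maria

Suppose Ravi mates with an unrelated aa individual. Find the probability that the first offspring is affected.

1/3

Elias is clear so carries A and passed a to Jamal (aa), so Elias is Aa.
Julia is clear so carries A and passed a to Jamal (aa), so Julia is Aa.
Ravi is a clear offspring of Elias (Aa) × Julia (Aa), whose cross gives 1/4 AA : 1/2 Aa : 1/4 aa; conditioning on being clear, Ravi is AA with probability 1/3, Aa with probability 2/3.
Summing over parental genotype combinations, P(offspring is affected) = 2/3·1/2 = 1/3.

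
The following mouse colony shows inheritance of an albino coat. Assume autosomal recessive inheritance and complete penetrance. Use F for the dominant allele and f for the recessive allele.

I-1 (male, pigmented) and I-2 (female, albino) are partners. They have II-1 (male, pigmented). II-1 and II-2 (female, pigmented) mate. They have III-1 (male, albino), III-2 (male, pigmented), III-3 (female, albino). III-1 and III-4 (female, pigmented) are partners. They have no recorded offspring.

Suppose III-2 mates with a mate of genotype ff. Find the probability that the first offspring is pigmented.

II-1 is pigmented so carries F and received f from I-2 (ff), so II-1 is Ff.
II-2 is pigmented so carries F and passed f to III-1 (ff), so II-2 is Ff.
III-2 is a pigmented offspring of II-1 (Ff) × II-2 (Ff), whose cross gives 1/4 FF : 1/2 Ff : 1/4 ff; conditioning on being pigmented, III-2 is FF with probability 1/3, Ff with probability 2/3.
Summing over parental genotype combinations, P(offspring is pigmented) = 1/3·1 + 2/3·1/2 = 2/3.

2/3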